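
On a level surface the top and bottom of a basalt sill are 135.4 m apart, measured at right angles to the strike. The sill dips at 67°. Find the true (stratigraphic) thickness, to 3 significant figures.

True thickness t = w · sin(dip) = 135.4 × sin 67°
t = 135.4 × 0.9205 = 124.636 m

125 m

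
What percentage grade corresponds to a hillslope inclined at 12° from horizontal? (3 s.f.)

grade % = 100 × tan 12° = 100 × 0.2126

21.3%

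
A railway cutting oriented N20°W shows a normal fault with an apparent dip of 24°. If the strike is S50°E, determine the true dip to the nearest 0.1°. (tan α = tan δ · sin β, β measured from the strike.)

41.7°

β = acute angle between strike S50°E and section N20°W = 30°.
tan δ = tan α / sin β = tan 24° / sin 30° = 0.4452 / 0.5000 = 0.8905
δ = arctan(0.8905) = 41.68°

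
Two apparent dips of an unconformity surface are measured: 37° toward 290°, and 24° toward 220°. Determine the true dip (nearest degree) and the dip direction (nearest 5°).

Each apparent-dip line lies in the plane. As unit vectors (x east, y north, z up), v₁ plunges 37°→290° and v₂ plunges 24°→220°.
Cross product v₁ × v₂ gives the pole to the plane: n ∝ (-0.532, 0.048, 0.686).
True dip = arccos(n_z / |n|) = arccos(0.7887) = 37.9°.
Dip direction = azimuth of (n_x, n_y) = atan2(-0.532, 0.048) = 275°.

true dip 38°, dip direction 275°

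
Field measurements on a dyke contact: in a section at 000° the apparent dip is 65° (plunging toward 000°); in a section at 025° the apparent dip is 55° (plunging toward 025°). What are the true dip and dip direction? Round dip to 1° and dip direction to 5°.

Each apparent-dip line lies in the plane. As unit vectors (x east, y north, z up), v₁ plunges 65°→000° and v₂ plunges 55°→025°.
The plane normal is n = v₁ × v₂ ∝ (-0.125, 0.220, 0.102).
Dip δ = arctan(|n_h|/n_z) = arctan(0.253/0.102) = 67.9°.
Dip direction = azimuth of (n_x, n_y) = atan2(-0.125, 0.220) = 330°.

true dip 68°, dip direction 330°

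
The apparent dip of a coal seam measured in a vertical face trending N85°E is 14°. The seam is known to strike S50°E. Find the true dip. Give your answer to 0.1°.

19.4°

β = acute angle between strike S50°E and section N85°E = 45°.
tan(true dip) = tan 14° / sin 45° = 0.3526
true dip = arctan 0.3526 = 19.42°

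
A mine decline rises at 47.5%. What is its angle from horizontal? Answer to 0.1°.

25.4°

tan θ = 47.5/100 = 0.4750
θ = arctan(0.4750) = 25.41°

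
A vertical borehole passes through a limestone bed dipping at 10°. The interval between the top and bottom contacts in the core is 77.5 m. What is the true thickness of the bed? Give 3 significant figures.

76.3 m

True thickness t = h · cos(dip) = 77.5 × cos 10°
t = 77.5 × 0.9848 = 76.323 m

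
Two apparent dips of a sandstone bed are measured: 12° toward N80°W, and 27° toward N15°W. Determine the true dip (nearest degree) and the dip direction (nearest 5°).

true dip 27°, dip direction 345°

Represent each trace as a vector plunging at its apparent dip toward its trend (east-north-up frame): v₁ = (-0.963, 0.170, -0.208), v₂ = (-0.231, 0.861, -0.454).
Cross product v₁ × v₂ gives the pole to the plane: n ∝ (-0.102, 0.389, 0.790).
Dip δ = arctan(|n_h|/n_z) = arctan(0.402/0.790) = 27.0°.
Dip direction = azimuth of (n_x, n_y) = atan2(-0.102, 0.389) = 345°.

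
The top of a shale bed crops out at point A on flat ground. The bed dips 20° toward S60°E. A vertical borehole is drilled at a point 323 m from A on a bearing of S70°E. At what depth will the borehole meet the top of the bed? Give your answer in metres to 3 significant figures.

The hole lies 10° from the dip direction, so the down-dip offset is 323 × cos 10° = 318.09 m.
Depth = down-dip offset × tan(dip) = 318.09 × tan 20° = 318.09 × 0.3640
Depth = 115.78 m

116 m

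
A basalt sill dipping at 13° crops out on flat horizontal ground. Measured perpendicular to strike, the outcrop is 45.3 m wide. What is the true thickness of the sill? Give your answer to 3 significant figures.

True thickness t = w · sin(dip) = 45.3 × sin 13°
t = 45.3 × 0.2250 = 10.190 m

10.2 m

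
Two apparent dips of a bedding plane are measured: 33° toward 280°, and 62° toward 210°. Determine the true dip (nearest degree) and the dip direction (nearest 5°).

true dip 62°, dip direction 210°

The two traces are lines in the plane: v₁ = (sin 280°·cos 33°, cos 280°·cos 33°, −sin 33°), v₂ = (sin 210°·cos 62°, cos 210°·cos 62°, −sin 62°).
n = v₁ × v₂ = (-0.350, -0.601, 0.370) (taken with n_z > 0).
True dip = arccos(n_z / |n|) = arccos(0.4695) = 62.0°.
The horizontal component of n points toward azimuth atan2(n_x, n_y) = 210°, the dip direction.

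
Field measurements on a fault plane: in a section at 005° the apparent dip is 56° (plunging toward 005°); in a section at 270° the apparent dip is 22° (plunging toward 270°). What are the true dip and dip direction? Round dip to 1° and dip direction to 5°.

Represent each trace as a vector plunging at its apparent dip toward its trend (east-north-up frame): v₁ = (0.049, 0.557, -0.829), v₂ = (-0.927, -0.000, -0.375).
The plane normal is n = v₁ × v₂ ∝ (-0.209, 0.787, 0.517).
Dip δ = arctan(|n_h|/n_z) = arctan(0.814/0.517) = 57.6°.
The horizontal component of n points toward azimuth atan2(n_x, n_y) = 345°, the dip direction.

true dip 58°, dip direction 345°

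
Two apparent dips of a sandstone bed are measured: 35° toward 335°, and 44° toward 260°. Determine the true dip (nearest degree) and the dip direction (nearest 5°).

true dip 47°, dip direction 285°

Represent each trace as a vector plunging at its apparent dip toward its trend (east-north-up frame): v₁ = (-0.346, 0.742, -0.574), v₂ = (-0.708, -0.125, -0.695).
n = v₁ × v₂ = (-0.587, 0.166, 0.569) (taken with n_z > 0).
tan δ = √(n_x²+n_y²)/n_z = 0.610/0.569, so δ = 47.0°.
The horizontal component of n points toward azimuth atan2(n_x, n_y) = 286°, the dip direction.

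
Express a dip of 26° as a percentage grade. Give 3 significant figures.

grade % = 100 × tan 26° = 100 × 0.4877

48.8%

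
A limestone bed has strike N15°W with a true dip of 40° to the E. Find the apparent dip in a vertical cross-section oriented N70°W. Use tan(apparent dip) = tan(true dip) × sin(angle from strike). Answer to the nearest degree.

35°

The section lies 55° from the strike.
tan(apparent dip) = tan 40° · sin 55° = 0.6874
α = arctan(0.6874) = 34.50°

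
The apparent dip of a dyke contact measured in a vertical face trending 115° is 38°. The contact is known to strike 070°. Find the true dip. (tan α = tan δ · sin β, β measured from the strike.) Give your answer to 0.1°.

47.9°

β = acute angle between strike 070° and section 115° = 45°.
tan δ = tan α / sin β = tan 38° / sin 45° = 0.7813 / 0.7071 = 1.1049
δ = arctan(1.1049) = 47.85°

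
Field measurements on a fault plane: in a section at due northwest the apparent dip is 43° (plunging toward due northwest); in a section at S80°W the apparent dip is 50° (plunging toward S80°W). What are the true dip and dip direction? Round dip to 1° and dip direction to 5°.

Each apparent-dip line lies in the plane. As unit vectors (x east, y north, z up), v₁ plunges 43°→due northwest and v₂ plunges 50°→S80°W.
n = v₁ × v₂ = (-0.472, 0.036, 0.385) (taken with n_z > 0).
Dip δ = arctan(|n_h|/n_z) = arctan(0.474/0.385) = 50.9°.
Dip direction = atan2(-0.472, 0.036) = 274° (azimuth of n's horizontal projection).

true dip 51°, dip direction 275°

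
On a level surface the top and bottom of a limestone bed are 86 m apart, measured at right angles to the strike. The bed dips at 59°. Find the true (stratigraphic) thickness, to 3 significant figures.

73.7 m

True thickness t = w · sin(dip) = 86 × sin 59°
t = 86 × 0.8572 = 73.716 m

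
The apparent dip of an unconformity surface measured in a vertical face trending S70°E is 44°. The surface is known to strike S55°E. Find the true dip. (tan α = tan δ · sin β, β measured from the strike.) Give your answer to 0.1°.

The section is 15° from the strike.
tan δ = tan α / sin β = tan 44° / sin 15° = 0.9657 / 0.2588 = 3.7311
δ = arctan(3.7311) = 75.00°

75.0°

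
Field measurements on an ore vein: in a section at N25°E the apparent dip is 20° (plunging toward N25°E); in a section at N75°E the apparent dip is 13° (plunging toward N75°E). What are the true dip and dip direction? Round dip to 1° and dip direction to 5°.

true dip 20°, dip direction 025°

The two traces are lines in the plane: v₁ = (sin 25°·cos 20°, cos 25°·cos 20°, −sin 20°), v₂ = (sin 75°·cos 13°, cos 75°·cos 13°, −sin 13°).
The plane normal is n = v₁ × v₂ ∝ (0.105, 0.233, 0.701).
Dip δ = arctan(|n_h|/n_z) = arctan(0.255/0.701) = 20.0°.
The horizontal component of n points toward azimuth atan2(n_x, n_y) = 24°, the dip direction.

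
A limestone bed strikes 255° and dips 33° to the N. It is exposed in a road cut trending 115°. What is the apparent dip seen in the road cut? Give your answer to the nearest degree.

The section lies 40° from the strike.
tan(apparent dip) = tan 33° · sin 40° = 0.4174
apparent dip = arctan 0.4174 = 22.66°

23°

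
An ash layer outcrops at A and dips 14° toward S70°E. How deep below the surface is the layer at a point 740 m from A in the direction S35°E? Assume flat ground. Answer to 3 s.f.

The hole lies 35° from the dip direction, so the down-dip offset is 740 × cos 35° = 606.17 m.
Depth = down-dip offset × tan(dip) = 606.17 × tan 14° = 606.17 × 0.2493
Depth = 151.14 m

151 m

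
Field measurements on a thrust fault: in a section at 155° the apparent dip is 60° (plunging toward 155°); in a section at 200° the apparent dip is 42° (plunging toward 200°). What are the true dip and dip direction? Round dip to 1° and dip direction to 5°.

true dip 61°, dip direction 140°

The two traces are lines in the plane: v₁ = (sin 155°·cos 60°, cos 155°·cos 60°, −sin 60°), v₂ = (sin 200°·cos 42°, cos 200°·cos 42°, −sin 42°).
Cross product v₁ × v₂ gives the pole to the plane: n ∝ (0.302, -0.362, 0.263).
Dip δ = arctan(|n_h|/n_z) = arctan(0.471/0.263) = 60.8°.
Dip direction = atan2(0.302, -0.362) = 140° (azimuth of n's horizontal projection).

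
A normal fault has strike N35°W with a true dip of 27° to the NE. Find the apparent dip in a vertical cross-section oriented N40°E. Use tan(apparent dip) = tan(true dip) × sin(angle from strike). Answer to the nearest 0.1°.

The strike is N35°W and the section trends N40°E; the acute angle between them is β = 75°.
tan α = tan 27° × sin 75° = 0.5095 × 0.9659 = 0.4922
α = arctan(0.4922) = 26.20°

26.2°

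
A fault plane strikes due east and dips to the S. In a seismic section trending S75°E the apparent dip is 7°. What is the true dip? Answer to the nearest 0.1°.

The section is 15° from the strike.
tan(true dip) = tan 7° / sin 15° = 0.4744
true dip = arctan 0.4744 = 25.38°

25.4°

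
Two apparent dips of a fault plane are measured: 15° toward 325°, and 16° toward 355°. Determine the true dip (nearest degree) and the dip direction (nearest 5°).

true dip 16°, dip direction 345°

Represent each trace as a vector plunging at its apparent dip toward its trend (east-north-up frame): v₁ = (-0.554, 0.791, -0.259), v₂ = (-0.084, 0.958, -0.276).
n = v₁ × v₂ = (-0.030, 0.131, 0.464) (taken with n_z > 0).
True dip = arccos(n_z / |n|) = arccos(0.9606) = 16.1°.
The horizontal component of n points toward azimuth atan2(n_x, n_y) = 347°, the dip direction.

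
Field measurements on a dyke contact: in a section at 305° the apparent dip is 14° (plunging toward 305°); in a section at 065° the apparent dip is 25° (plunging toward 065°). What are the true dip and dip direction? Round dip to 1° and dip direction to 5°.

Represent each trace as a vector plunging at its apparent dip toward its trend (east-north-up frame): v₁ = (-0.795, 0.557, -0.242), v₂ = (0.821, 0.383, -0.423).
n = v₁ × v₂ = (0.143, 0.535, 0.762) (taken with n_z > 0).
tan δ = √(n_x²+n_y²)/n_z = 0.553/0.762, so δ = 36.0°.
Dip direction = azimuth of (n_x, n_y) = atan2(0.143, 0.535) = 15°.

true dip 36°, dip direction 015°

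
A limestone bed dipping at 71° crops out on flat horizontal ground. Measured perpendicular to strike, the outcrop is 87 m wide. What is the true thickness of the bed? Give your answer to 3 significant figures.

True thickness t = w · sin(dip) = 87 × sin 71°
t = 87 × 0.9455 = 82.260 m

82.3 m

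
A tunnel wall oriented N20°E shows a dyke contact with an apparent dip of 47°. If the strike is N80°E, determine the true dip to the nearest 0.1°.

β = acute angle between strike N80°E and section N20°E = 60°.
tan δ = tan α / sin β = tan 47° / sin 60° = 1.0724 / 0.8660 = 1.2383
δ = arctan(1.2383) = 51.08°

51.1°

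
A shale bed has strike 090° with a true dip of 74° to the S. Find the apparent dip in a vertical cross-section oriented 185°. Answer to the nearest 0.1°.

73.9°

Angle between strike (090°) and section (185°): β = 85°.
tan(apparent dip) = tan 74° · sin 85° = 3.4741
apparent dip = arctan 3.4741 = 73.94°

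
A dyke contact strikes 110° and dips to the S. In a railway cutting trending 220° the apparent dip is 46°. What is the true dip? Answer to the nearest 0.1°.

β = acute angle between strike 110° and section 220° = 70°.
tan δ = tan α / sin β = tan 46° / sin 70° = 1.0355 / 0.9397 = 1.1020
δ = arctan(1.1020) = 47.78°

47.8°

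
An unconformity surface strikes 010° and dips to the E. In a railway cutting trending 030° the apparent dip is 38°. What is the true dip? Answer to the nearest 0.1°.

β = acute angle between strike 010° and section 030° = 20°.
tan(true dip) = tan 38° / sin 20° = 2.2843
true dip = arctan 2.2843 = 66.36°

66.4°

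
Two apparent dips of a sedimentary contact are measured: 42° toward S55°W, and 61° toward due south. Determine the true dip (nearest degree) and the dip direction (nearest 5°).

The two traces are lines in the plane: v₁ = (sin 235°·cos 42°, cos 235°·cos 42°, −sin 42°), v₂ = (sin 180°·cos 61°, cos 180°·cos 61°, −sin 61°).
The plane normal is n = v₁ × v₂ ∝ (0.048, -0.532, 0.295).
True dip = arccos(n_z / |n|) = arccos(0.4833) = 61.1°.
Dip direction = atan2(0.048, -0.532) = 175° (azimuth of n's horizontal projection).

true dip 61°, dip direction 175°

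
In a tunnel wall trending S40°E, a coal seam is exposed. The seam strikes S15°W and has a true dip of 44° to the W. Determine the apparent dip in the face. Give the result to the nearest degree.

Angle between strike (S15°W) and section (S40°E): β = 55°.
tan(apparent dip) = tan 44° · sin 55° = 0.7910
apparent dip = arctan 0.7910 = 38.35°

38°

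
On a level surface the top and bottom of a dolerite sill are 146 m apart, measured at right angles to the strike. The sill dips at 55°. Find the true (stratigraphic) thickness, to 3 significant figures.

120 m

True thickness t = w · sin(dip) = 146 × sin 55°
t = 146 × 0.8192 = 119.596 m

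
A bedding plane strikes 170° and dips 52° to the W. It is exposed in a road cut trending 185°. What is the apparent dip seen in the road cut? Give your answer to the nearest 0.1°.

18.3°

Angle between strike (170°) and section (185°): β = 15°.
tan(apparent dip) = tan 52° · sin 15° = 0.3313
apparent dip = arctan 0.3313 = 18.33°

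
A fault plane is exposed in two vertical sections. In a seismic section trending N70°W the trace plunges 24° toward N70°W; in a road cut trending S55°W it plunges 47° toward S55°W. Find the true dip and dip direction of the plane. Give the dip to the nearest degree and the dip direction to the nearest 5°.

true dip 48°, dip direction 225°

The two traces are lines in the plane: v₁ = (sin 290°·cos 24°, cos 290°·cos 24°, −sin 24°), v₂ = (sin 235°·cos 47°, cos 235°·cos 47°, −sin 47°).
n = v₁ × v₂ = (-0.388, -0.401, 0.510) (taken with n_z > 0).
True dip = arccos(n_z / |n|) = arccos(0.6753) = 47.5°.
Dip direction = azimuth of (n_x, n_y) = atan2(-0.388, -0.401) = 224°.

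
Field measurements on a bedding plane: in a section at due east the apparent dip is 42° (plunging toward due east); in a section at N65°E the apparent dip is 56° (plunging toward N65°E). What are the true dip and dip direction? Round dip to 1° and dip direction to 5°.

Each apparent-dip line lies in the plane. As unit vectors (x east, y north, z up), v₁ plunges 42°→due east and v₂ plunges 56°→N65°E.
The plane normal is n = v₁ × v₂ ∝ (0.158, 0.277, 0.176).
Dip δ = arctan(|n_h|/n_z) = arctan(0.319/0.176) = 61.2°.
The horizontal component of n points toward azimuth atan2(n_x, n_y) = 30°, the dip direction.

true dip 61°, dip direction 030°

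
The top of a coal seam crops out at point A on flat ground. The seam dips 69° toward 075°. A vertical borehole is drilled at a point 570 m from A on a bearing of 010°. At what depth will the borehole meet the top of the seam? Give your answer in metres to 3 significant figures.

The hole lies 65° from the dip direction, so the down-dip offset is 570 × cos 65° = 240.89 m.
Depth = down-dip offset × tan(dip) = 240.89 × tan 69° = 240.89 × 2.6051
Depth = 627.55 m

628 m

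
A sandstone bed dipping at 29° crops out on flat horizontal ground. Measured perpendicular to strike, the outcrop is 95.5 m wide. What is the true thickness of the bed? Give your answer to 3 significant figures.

True thickness t = w · sin(dip) = 95.5 × sin 29°
t = 95.5 × 0.4848 = 46.299 m

46.3 m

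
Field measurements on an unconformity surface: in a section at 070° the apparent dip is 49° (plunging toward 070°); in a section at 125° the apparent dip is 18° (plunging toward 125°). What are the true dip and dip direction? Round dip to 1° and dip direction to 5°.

The two traces are lines in the plane: v₁ = (sin 70°·cos 49°, cos 70°·cos 49°, −sin 49°), v₂ = (sin 125°·cos 18°, cos 125°·cos 18°, −sin 18°).
Cross product v₁ × v₂ gives the pole to the plane: n ∝ (0.481, 0.397, 0.511).
tan δ = √(n_x²+n_y²)/n_z = 0.624/0.511, so δ = 50.7°.
The horizontal component of n points toward azimuth atan2(n_x, n_y) = 50°, the dip direction.

true dip 51°, dip direction 050°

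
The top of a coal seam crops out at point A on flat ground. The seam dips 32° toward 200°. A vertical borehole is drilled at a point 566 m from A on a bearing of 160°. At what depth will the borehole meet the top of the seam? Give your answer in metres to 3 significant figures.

The hole lies 40° from the dip direction, so the down-dip offset is 566 × cos 40° = 433.58 m.
Depth = down-dip offset × tan(dip) = 433.58 × tan 32° = 433.58 × 0.6249
Depth = 270.93 m

271 m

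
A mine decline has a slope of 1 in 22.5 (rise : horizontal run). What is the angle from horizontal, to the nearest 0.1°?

2.5°

tan θ = 1/22.5 = 0.0444
θ = arctan(0.0444) = 2.54°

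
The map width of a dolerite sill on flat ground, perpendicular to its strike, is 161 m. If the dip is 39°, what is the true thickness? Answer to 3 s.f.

101 m

True thickness t = w · sin(dip) = 161 × sin 39°
t = 161 × 0.6293 = 101.321 m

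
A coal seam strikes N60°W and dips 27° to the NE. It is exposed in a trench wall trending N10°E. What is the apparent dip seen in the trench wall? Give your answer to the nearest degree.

The section lies 70° from the strike.
tan α = tan 27° × sin 70° = 0.5095 × 0.9397 = 0.4788
α = arctan(0.4788) = 25.58°

26°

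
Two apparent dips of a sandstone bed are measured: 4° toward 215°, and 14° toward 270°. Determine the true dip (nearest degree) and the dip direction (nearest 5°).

Represent each trace as a vector plunging at its apparent dip toward its trend (east-north-up frame): v₁ = (-0.572, -0.817, -0.070), v₂ = (-0.970, -0.000, -0.242).
Cross product v₁ × v₂ gives the pole to the plane: n ∝ (-0.198, 0.071, 0.793).
Dip δ = arctan(|n_h|/n_z) = arctan(0.210/0.793) = 14.8°.
Dip direction = atan2(-0.198, 0.071) = 290° (azimuth of n's horizontal projection).

true dip 15°, dip direction 290°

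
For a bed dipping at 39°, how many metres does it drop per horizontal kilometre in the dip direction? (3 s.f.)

810 m

drop per km = 1000 × tan 39° = 1000 × 0.8098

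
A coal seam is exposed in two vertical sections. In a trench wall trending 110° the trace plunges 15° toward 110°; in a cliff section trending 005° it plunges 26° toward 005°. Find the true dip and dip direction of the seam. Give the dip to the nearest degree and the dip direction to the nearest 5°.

Each apparent-dip line lies in the plane. As unit vectors (x east, y north, z up), v₁ plunges 15°→110° and v₂ plunges 26°→005°.
Cross product v₁ × v₂ gives the pole to the plane: n ∝ (0.377, 0.378, 0.839).
True dip = arccos(n_z / |n|) = arccos(0.8438) = 32.5°.
Dip direction = atan2(0.377, 0.378) = 45° (azimuth of n's horizontal projection).

true dip 32°, dip direction 045°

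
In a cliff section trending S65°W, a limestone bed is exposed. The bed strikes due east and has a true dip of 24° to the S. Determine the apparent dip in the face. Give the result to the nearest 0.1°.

10.7°

The strike is due east and the section trends S65°W; the acute angle between them is β = 25°.
tan α = tan 24° × sin 25° = 0.4452 × 0.4226 = 0.1882
apparent dip = arctan 0.1882 = 10.66°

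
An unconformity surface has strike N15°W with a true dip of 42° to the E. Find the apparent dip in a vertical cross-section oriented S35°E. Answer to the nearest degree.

The section lies 20° from the strike.
tan(apparent dip) = tan 42° · sin 20° = 0.3080
α = arctan(0.3080) = 17.12°

17°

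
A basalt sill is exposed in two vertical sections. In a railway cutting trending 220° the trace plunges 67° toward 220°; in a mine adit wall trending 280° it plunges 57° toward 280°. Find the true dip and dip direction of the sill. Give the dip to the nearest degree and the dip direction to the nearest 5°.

true dip 67°, dip direction 230°

Represent each trace as a vector plunging at its apparent dip toward its trend (east-north-up frame): v₁ = (-0.251, -0.299, -0.921), v₂ = (-0.536, 0.095, -0.839).
Cross product v₁ × v₂ gives the pole to the plane: n ∝ (-0.338, -0.283, 0.184).
Dip δ = arctan(|n_h|/n_z) = arctan(0.441/0.184) = 67.3°.
Dip direction = atan2(-0.338, -0.283) = 230° (azimuth of n's horizontal projection).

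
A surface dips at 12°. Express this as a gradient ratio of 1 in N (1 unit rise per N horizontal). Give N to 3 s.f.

1 in 4.70

1 : N means tan θ = 1/N, so N = 1/tan 12° = 1/0.2126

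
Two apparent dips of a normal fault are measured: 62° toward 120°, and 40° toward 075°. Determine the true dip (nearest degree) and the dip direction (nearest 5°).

Represent each trace as a vector plunging at its apparent dip toward its trend (east-north-up frame): v₁ = (0.407, -0.235, -0.883), v₂ = (0.740, 0.198, -0.643).
The plane normal is n = v₁ × v₂ ∝ (0.326, -0.392, 0.254).
Dip δ = arctan(|n_h|/n_z) = arctan(0.510/0.254) = 63.5°.
Dip direction = atan2(0.326, -0.392) = 140° (azimuth of n's horizontal projection).

true dip 63°, dip direction 140°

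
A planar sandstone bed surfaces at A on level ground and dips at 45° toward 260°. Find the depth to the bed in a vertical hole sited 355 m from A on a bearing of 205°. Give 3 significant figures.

204 m

The hole lies 55° from the dip direction, so the down-dip offset is 355 × cos 55° = 203.62 m.
Depth = down-dip offset × tan(dip) = 203.62 × tan 45° = 203.62 × 1.0000
Depth = 203.62 m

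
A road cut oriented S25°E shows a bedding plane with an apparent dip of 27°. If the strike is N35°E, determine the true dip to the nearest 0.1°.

The section is 60° from the strike.
tan δ = tan α / sin β = tan 27° / sin 60° = 0.5095 / 0.8660 = 0.5883
true dip = arctan 0.5883 = 30.47°

30.5°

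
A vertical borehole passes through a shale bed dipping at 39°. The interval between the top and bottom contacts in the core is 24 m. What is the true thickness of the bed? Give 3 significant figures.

18.7 m

True thickness t = h · cos(dip) = 24 × cos 39°
t = 24 × 0.7771 = 18.652 m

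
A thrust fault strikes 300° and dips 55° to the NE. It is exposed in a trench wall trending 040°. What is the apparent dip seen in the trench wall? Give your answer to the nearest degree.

Angle between strike (300°) and section (040°): β = 80°.
tan(apparent dip) = tan 55° · sin 80° = 1.4065
α = arctan(1.4065) = 54.59°

55°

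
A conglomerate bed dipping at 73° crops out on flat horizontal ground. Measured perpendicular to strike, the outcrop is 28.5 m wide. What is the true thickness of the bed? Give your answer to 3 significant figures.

27.3 m

True thickness t = w · sin(dip) = 28.5 × sin 73°
t = 28.5 × 0.9563 = 27.255 m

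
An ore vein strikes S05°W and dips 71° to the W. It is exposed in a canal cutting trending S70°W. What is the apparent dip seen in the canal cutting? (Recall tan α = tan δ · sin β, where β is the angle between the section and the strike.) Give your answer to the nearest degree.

69°

Angle between strike (S05°W) and section (S70°W): β = 65°.
tan(apparent dip) = tan 71° · sin 65° = 2.6321
apparent dip = arctan 2.6321 = 69.20°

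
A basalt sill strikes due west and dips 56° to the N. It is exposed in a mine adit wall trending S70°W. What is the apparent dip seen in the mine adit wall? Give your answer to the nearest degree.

27°

The strike is due west and the section trends S70°W; the acute angle between them is β = 20°.
tan(apparent dip) = tan 56° · sin 20° = 0.5071
apparent dip = arctan 0.5071 = 26.89°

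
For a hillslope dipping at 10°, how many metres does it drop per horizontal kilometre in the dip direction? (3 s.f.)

176 m

drop per km = 1000 × tan 10° = 1000 × 0.1763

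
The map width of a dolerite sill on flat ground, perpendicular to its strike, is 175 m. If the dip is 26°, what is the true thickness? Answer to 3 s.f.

True thickness t = w · sin(dip) = 175 × sin 26°
t = 175 × 0.4384 = 76.715 m

76.7 m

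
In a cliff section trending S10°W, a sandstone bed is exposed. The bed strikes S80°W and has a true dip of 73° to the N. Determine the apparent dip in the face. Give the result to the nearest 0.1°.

72.0°

The strike is S80°W and the section trends S10°W; the acute angle between them is β = 70°.
tan α = tan 73° × sin 70° = 3.2709 × 0.9397 = 3.0736
apparent dip = arctan 3.0736 = 71.98°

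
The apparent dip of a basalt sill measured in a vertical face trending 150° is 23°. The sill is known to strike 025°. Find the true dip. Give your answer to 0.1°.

27.4°

The section is 55° from the strike.
tan(true dip) = tan 23° / sin 55° = 0.5182
δ = arctan(0.5182) = 27.39°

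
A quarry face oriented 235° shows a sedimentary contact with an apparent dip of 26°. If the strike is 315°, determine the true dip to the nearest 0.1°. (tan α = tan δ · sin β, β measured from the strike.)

The section is 80° from the strike.
tan δ = tan α / sin β = tan 26° / sin 80° = 0.4877 / 0.9848 = 0.4953
true dip = arctan 0.4953 = 26.35°

26.3°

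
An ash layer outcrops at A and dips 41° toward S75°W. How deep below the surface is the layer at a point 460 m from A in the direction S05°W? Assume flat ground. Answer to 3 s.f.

The hole lies 70° from the dip direction, so the down-dip offset is 460 × cos 70° = 157.33 m.
Depth = down-dip offset × tan(dip) = 157.33 × tan 41° = 157.33 × 0.8693
Depth = 136.76 m

137 m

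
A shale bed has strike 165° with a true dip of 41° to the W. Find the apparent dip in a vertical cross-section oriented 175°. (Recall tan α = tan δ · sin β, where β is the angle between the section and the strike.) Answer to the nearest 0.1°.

8.6°

The strike is 165° and the section trends 175°; the acute angle between them is β = 10°.
tan α = tan 41° × sin 10° = 0.8693 × 0.1736 = 0.1510
α = arctan(0.1510) = 8.58°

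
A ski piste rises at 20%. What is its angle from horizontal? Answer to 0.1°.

tan θ = 20/100 = 0.2000
θ = arctan(0.2000) = 11.31°

11.3°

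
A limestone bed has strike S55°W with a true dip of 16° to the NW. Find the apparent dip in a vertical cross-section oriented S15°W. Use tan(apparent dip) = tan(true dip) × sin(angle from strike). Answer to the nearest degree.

10°

The section lies 40° from the strike.
tan(apparent dip) = tan 16° · sin 40° = 0.1843
α = arctan(0.1843) = 10.44°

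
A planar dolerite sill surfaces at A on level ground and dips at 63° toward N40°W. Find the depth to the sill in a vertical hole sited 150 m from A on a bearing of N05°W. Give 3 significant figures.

241 m

The hole lies 35° from the dip direction, so the down-dip offset is 150 × cos 35° = 122.87 m.
Depth = down-dip offset × tan(dip) = 122.87 × tan 63° = 122.87 × 1.9626
Depth = 241.15 m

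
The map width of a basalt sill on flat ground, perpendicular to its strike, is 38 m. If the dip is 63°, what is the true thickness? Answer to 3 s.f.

33.9 m

True thickness t = w · sin(dip) = 38 × sin 63°
t = 38 × 0.8910 = 33.858 m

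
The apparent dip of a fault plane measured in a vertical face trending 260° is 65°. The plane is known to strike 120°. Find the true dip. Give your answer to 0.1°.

73.3°

The section is 40° from the strike.
tan(true dip) = tan 65° / sin 40° = 3.3363
true dip = arctan 3.3363 = 73.31°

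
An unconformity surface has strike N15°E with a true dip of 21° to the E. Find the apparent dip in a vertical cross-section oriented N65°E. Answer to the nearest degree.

16°

The strike is N15°E and the section trends N65°E; the acute angle between them is β = 50°.
tan(apparent dip) = tan 21° · sin 50° = 0.2941
α = arctan(0.2941) = 16.39°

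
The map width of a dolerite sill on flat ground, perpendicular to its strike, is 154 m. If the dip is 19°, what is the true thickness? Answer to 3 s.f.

50.1 m

True thickness t = w · sin(dip) = 154 × sin 19°
t = 154 × 0.3256 = 50.137 m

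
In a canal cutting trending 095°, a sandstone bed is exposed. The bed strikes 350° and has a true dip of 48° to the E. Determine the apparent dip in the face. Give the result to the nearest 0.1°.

47.0°

Angle between strike (350°) and section (095°): β = 75°.
tan α = tan 48° × sin 75° = 1.1106 × 0.9659 = 1.0728
α = arctan(1.0728) = 47.01°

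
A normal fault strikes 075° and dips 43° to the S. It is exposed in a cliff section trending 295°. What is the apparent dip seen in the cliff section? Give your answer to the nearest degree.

The strike is 075° and the section trends 295°; the acute angle between them is β = 40°.
tan α = tan 43° × sin 40° = 0.9325 × 0.6428 = 0.5994
apparent dip = arctan 0.5994 = 30.94°

31°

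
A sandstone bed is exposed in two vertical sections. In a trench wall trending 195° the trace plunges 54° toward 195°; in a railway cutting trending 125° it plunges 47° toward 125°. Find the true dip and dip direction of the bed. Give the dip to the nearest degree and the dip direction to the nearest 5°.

Each apparent-dip line lies in the plane. As unit vectors (x east, y north, z up), v₁ plunges 54°→195° and v₂ plunges 47°→125°.
The plane normal is n = v₁ × v₂ ∝ (0.099, -0.563, 0.377).
True dip = arccos(n_z / |n|) = arccos(0.5501) = 56.6°.
The horizontal component of n points toward azimuth atan2(n_x, n_y) = 170°, the dip direction.

true dip 57°, dip direction 170°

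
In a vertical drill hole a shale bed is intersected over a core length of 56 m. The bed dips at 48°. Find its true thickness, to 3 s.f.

True thickness t = h · cos(dip) = 56 × cos 48°
t = 56 × 0.6691 = 37.471 m

37.5 m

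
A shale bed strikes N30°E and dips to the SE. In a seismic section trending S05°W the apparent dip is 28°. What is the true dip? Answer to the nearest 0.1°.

51.5°

The section is 25° from the strike.
tan δ = tan α / sin β = tan 28° / sin 25° = 0.5317 / 0.4226 = 1.2581
true dip = arctan 1.2581 = 51.52°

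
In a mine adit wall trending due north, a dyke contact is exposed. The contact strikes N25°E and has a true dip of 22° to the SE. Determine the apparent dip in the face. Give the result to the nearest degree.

Angle between strike (N25°E) and section (due north): β = 25°.
tan(apparent dip) = tan 22° · sin 25° = 0.1707
apparent dip = arctan 0.1707 = 9.69°

10°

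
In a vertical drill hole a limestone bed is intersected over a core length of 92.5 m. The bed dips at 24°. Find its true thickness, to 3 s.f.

True thickness t = h · cos(dip) = 92.5 × cos 24°
t = 92.5 × 0.9135 = 84.503 m

84.5 m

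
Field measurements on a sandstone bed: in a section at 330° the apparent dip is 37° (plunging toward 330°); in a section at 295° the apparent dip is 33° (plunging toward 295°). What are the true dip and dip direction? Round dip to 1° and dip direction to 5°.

Each apparent-dip line lies in the plane. As unit vectors (x east, y north, z up), v₁ plunges 37°→330° and v₂ plunges 33°→295°.
Cross product v₁ × v₂ gives the pole to the plane: n ∝ (-0.163, 0.240, 0.384).
True dip = arccos(n_z / |n|) = arccos(0.7978) = 37.1°.
The horizontal component of n points toward azimuth atan2(n_x, n_y) = 326°, the dip direction.

true dip 37°, dip direction 325°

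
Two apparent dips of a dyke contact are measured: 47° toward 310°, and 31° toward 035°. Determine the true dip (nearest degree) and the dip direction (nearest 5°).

The two traces are lines in the plane: v₁ = (sin 310°·cos 47°, cos 310°·cos 47°, −sin 47°), v₂ = (sin 35°·cos 31°, cos 35°·cos 31°, −sin 31°).
n = v₁ × v₂ = (-0.288, 0.629, 0.582) (taken with n_z > 0).
Dip δ = arctan(|n_h|/n_z) = arctan(0.691/0.582) = 49.9°.
The horizontal component of n points toward azimuth atan2(n_x, n_y) = 335°, the dip direction.

true dip 50°, dip direction 335°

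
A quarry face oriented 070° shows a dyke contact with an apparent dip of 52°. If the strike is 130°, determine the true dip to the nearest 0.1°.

55.9°

The section is 60° from the strike.
tan(true dip) = tan 52° / sin 60° = 1.4779
true dip = arctan 1.4779 = 55.92°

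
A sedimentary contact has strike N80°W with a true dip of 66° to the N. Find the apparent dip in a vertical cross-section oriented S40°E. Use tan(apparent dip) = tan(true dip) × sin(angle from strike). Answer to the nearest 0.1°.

The section lies 40° from the strike.
tan α = tan 66° × sin 40° = 2.2460 × 0.6428 = 1.4437
α = arctan(1.4437) = 55.29°

55.3°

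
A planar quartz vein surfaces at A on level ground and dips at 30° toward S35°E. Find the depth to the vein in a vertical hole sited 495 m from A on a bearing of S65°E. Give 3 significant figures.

The hole lies 30° from the dip direction, so the down-dip offset is 495 × cos 30° = 428.68 m.
Depth = down-dip offset × tan(dip) = 428.68 × tan 30° = 428.68 × 0.5774
Depth = 247.50 m

248 m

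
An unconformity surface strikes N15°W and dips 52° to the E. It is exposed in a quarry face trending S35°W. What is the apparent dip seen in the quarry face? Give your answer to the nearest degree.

44°

Angle between strike (N15°W) and section (S35°W): β = 50°.
tan(apparent dip) = tan 52° · sin 50° = 0.9805
apparent dip = arctan 0.9805 = 44.44°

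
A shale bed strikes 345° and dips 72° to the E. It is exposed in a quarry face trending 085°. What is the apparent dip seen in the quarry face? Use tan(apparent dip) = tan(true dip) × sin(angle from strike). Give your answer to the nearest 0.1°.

71.7°

The strike is 345° and the section trends 085°; the acute angle between them is β = 80°.
tan α = tan 72° × sin 80° = 3.0777 × 0.9848 = 3.0309
apparent dip = arctan 3.0309 = 71.74°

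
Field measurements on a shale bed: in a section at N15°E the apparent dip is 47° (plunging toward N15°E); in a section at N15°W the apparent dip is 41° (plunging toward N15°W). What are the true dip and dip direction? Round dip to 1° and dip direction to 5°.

true dip 47°, dip direction 020°

Each apparent-dip line lies in the plane. As unit vectors (x east, y north, z up), v₁ plunges 47°→N15°E and v₂ plunges 41°→N15°W.
The plane normal is n = v₁ × v₂ ∝ (0.101, 0.259, 0.257).
Dip δ = arctan(|n_h|/n_z) = arctan(0.278/0.257) = 47.2°.
Dip direction = atan2(0.101, 0.259) = 21° (azimuth of n's horizontal projection).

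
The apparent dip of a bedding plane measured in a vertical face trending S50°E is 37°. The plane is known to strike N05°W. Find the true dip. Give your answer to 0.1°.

46.8°

β = acute angle between strike N05°W and section S50°E = 45°.
tan(true dip) = tan 37° / sin 45° = 1.0657
true dip = arctan 1.0657 = 46.82°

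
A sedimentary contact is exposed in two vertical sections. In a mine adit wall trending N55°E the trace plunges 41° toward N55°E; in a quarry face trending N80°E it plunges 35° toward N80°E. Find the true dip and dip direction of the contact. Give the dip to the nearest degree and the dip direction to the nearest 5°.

true dip 42°, dip direction 040°

The two traces are lines in the plane: v₁ = (sin 55°·cos 41°, cos 55°·cos 41°, −sin 41°), v₂ = (sin 80°·cos 35°, cos 80°·cos 35°, −sin 35°).
The plane normal is n = v₁ × v₂ ∝ (0.155, 0.175, 0.261).
True dip = arccos(n_z / |n|) = arccos(0.7456) = 41.8°.
Dip direction = atan2(0.155, 0.175) = 42° (azimuth of n's horizontal projection).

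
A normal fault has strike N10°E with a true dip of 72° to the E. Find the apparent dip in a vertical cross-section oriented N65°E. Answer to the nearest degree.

68°

The section lies 55° from the strike.
tan(apparent dip) = tan 72° · sin 55° = 2.5211
α = arctan(2.5211) = 68.36°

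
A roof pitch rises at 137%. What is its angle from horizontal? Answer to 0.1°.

53.9°

tan θ = 137/100 = 1.3700
θ = arctan(1.3700) = 53.87°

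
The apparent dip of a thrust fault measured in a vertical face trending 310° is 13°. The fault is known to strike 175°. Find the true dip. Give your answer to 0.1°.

18.1°

The section is 45° from the strike.
tan(true dip) = tan 13° / sin 45° = 0.3265
true dip = arctan 0.3265 = 18.08°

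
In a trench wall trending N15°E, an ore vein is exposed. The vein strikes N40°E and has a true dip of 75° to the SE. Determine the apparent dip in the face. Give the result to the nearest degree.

58°

The section lies 25° from the strike.
tan(apparent dip) = tan 75° · sin 25° = 1.5772
α = arctan(1.5772) = 57.62°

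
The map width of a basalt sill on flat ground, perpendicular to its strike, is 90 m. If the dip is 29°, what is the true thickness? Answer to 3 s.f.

43.6 m

True thickness t = w · sin(dip) = 90 × sin 29°
t = 90 × 0.4848 = 43.633 m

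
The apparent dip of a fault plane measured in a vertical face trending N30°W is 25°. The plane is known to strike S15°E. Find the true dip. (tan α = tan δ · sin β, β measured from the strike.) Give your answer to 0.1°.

61.0°

β = acute angle between strike S15°E and section N30°W = 15°.
tan(true dip) = tan 25° / sin 15° = 1.8017
true dip = arctan 1.8017 = 60.97°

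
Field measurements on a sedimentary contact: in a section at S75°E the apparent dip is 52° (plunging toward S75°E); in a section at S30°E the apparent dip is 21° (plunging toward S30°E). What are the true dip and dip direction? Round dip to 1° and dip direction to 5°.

The two traces are lines in the plane: v₁ = (sin 105°·cos 52°, cos 105°·cos 52°, −sin 52°), v₂ = (sin 150°·cos 21°, cos 150°·cos 21°, −sin 21°).
Cross product v₁ × v₂ gives the pole to the plane: n ∝ (0.580, 0.155, 0.406).
tan δ = √(n_x²+n_y²)/n_z = 0.600/0.406, so δ = 55.9°.
The horizontal component of n points toward azimuth atan2(n_x, n_y) = 75°, the dip direction.

true dip 56°, dip direction 075°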